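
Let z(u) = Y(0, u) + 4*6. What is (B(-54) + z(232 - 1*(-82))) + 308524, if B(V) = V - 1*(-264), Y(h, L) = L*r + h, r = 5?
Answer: 310328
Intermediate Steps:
Y(h, L) = h + 5*L (Y(h, L) = L*5 + h = 5*L + h = h + 5*L)
B(V) = 264 + V (B(V) = V + 264 = 264 + V)
z(u) = 24 + 5*u (z(u) = (0 + 5*u) + 4*6 = 5*u + 24 = 24 + 5*u)
(B(-54) + z(232 - 1*(-82))) + 308524 = ((264 - 54) + (24 + 5*(232 - 1*(-82)))) + 308524 = (210 + (24 + 5*(232 + 82))) + 308524 = (210 + (24 + 5*314)) + 308524 = (210 + (24 + 1570)) + 308524 = (210 + 1594) + 308524 = 1804 + 308524 = 310328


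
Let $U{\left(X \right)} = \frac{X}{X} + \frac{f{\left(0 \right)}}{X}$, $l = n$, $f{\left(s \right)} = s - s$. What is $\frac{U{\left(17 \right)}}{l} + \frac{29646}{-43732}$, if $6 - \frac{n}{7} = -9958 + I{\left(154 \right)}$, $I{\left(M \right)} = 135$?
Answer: $- \frac{1019845003}{1504446398} \approx -0.67789$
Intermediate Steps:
$n = 68803$ ($n = 42 - 7 \left(-9958 + 135\right) = 42 - -68761 = 42 + 68761 = 68803$)
$f{\left(s \right)} = 0$
$l = 68803$
$U{\left(X \right)} = 1$ ($U{\left(X \right)} = \frac{X}{X} + \frac{0}{X} = 1 + 0 = 1$)
$\frac{U{\left(17 \right)}}{l} + \frac{29646}{-43732} = 1 \cdot \frac{1}{68803} + \frac{29646}{-43732} = 1 \cdot \frac{1}{68803} + 29646 \left(- \frac{1}{43732}\right) = \frac{1}{68803} - \frac{14823}{21866} = - \frac{1019845003}{1504446398}$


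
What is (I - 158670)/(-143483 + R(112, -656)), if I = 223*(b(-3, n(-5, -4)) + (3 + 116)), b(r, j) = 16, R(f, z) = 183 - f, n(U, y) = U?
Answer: 42855/47804 ≈ 0.89647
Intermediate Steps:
I = 30105 (I = 223*(16 + (3 + 116)) = 223*(16 + 119) = 223*135 = 30105)
(I - 158670)/(-143483 + R(112, -656)) = (30105 - 158670)/(-143483 + (183 - 1*112)) = -128565/(-143483 + (183 - 112)) = -128565/(-143483 + 71) = -128565/(-143412) = -128565*(-1/143412) = 42855/47804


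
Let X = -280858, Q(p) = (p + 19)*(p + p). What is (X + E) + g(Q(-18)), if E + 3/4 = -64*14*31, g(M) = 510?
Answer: -1232499/4 ≈ -3.0813e+5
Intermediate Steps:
Q(p) = 2*p*(19 + p) (Q(p) = (19 + p)*(2*p) = 2*p*(19 + p))
E = -111107/4 (E = -¾ - 64*14*31 = -¾ - 896*31 = -¾ - 27776 = -111107/4 ≈ -27777.)
(X + E) + g(Q(-18)) = (-280858 - 111107/4) + 510 = -1234539/4 + 510 = -1232499/4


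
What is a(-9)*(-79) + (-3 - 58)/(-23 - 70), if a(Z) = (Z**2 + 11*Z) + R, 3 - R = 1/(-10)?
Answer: 1095313/930 ≈ 1177.8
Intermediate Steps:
R = 31/10 (R = 3 - 1/(-10) = 3 - 1*(-1/10) = 3 + 1/10 = 31/10 ≈ 3.1000)
a(Z) = 31/10 + Z**2 + 11*Z (a(Z) = (Z**2 + 11*Z) + 31/10 = 31/10 + Z**2 + 11*Z)
a(-9)*(-79) + (-3 - 58)/(-23 - 70) = (31/10 + (-9)**2 + 11*(-9))*(-79) + (-3 - 58)/(-23 - 70) = (31/10 + 81 - 99)*(-79) - 61/(-93) = -149/10*(-79) - 61*(-1/93) = 11771/10 + 61/93 = 1095313/930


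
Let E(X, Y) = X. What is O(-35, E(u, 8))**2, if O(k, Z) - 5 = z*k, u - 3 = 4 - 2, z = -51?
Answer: 3204100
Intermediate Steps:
u = 5 (u = 3 + (4 - 2) = 3 + 2 = 5)
O(k, Z) = 5 - 51*k
O(-35, E(u, 8))**2 = (5 - 51*(-35))**2 = (5 + 1785)**2 = 1790**2 = 3204100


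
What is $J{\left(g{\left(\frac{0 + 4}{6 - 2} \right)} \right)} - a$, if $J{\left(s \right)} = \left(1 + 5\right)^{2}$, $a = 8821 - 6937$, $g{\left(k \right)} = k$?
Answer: $-1848$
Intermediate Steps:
$a = 1884$
$J{\left(s \right)} = 36$ ($J{\left(s \right)} = 6^{2} = 36$)
$J{\left(g{\left(\frac{0 + 4}{6 - 2} \right)} \right)} - a = 36 - 1884 = -1848$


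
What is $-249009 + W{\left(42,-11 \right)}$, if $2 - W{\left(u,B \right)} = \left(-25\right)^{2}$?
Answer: $-249632$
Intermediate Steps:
$W{\left(u,B \right)} = -623$ ($W{\left(u,B \right)} = 2 - \left(-25\right)^{2} = 2 - 625 = -623$)
$-249009 + W{\left(42,-11 \right)} = -249009 - 623 = -249632$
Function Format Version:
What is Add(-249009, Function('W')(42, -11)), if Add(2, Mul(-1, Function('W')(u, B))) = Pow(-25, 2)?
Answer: -249632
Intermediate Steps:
Function('W')(u, B) = -623 (Function('W')(u, B) = Add(2, Mul(-1, Pow(-25, 2))) = Add(2, Mul(-1, 625)) = Add(2, -625) = -623)
Add(-249009, Function('W')(42, -11)) = Add(-249009, -623) = -249632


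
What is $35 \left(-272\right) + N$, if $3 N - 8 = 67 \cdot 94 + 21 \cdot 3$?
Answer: $-7397$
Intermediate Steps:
$N = 2123$ ($N = \frac{8}{3} + \frac{67 \cdot 94 + 21 \cdot 3}{3} = \frac{8}{3} + \frac{6298 + 63}{3} = \frac{8}{3} + \frac{1}{3} \cdot 6361 = \frac{8}{3} + \frac{6361}{3} = 2123$)
$35 \left(-272\right) + N = 35 \left(-272\right) + 2123 = -9520 + 2123 = -7397$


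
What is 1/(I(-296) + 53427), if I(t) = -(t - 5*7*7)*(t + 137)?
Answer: -1/32592 ≈ -3.0682e-5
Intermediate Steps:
I(t) = -(-245 + t)*(137 + t) (I(t) = -(t - 35*7)*(137 + t) = -(t - 245)*(137 + t) = -(-245 + t)*(137 + t))
1/(I(-296) + 53427) = 1/((33565 - 1*(-296)² + 108*(-296)) + 53427) = 1/((33565 - 1*87616 - 31968) + 53427) = 1/((33565 - 87616 - 31968) + 53427) = 1/(-86019 + 53427) = 1/(-32592) = -1/32592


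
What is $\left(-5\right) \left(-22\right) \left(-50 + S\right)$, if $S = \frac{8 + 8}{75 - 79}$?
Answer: $-5940$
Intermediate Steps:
$S = -4$ ($S = \frac{16}{-4} = 16 \left(- \frac{1}{4}\right) = -4$)
$\left(-5\right) \left(-22\right) \left(-50 + S\right) = \left(-5\right) \left(-22\right) \left(-50 - 4\right) = 110 \left(-54\right) = -5940$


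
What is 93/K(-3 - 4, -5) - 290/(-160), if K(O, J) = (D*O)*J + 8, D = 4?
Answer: 1445/592 ≈ 2.4409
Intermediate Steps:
K(O, J) = 8 + 4*J*O (K(O, J) = (4*O)*J + 8 = 4*J*O + 8 = 8 + 4*J*O)
93/K(-3 - 4, -5) - 290/(-160) = 93/(8 + 4*(-5)*(-3 - 4)) - 290/(-160) = 93/(8 + 4*(-5)*(-7)) - 290*(-1/160) = 93/(8 + 140) + 29/16 = 93/148 + 29/16 = 1445/592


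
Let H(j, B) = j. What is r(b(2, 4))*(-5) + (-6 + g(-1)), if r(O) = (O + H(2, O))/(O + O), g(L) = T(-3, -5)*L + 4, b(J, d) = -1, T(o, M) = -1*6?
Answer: 13/2 ≈ 6.5000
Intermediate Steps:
T(o, M) = -6
g(L) = 4 - 6*L (g(L) = -6*L + 4 = 4 - 6*L)
r(O) = (2 + O)/(2*O) (r(O) = (O + 2)/(O + O) = (2 + O)/((2*O)) = (2 + O)*(1/(2*O)) = (2 + O)/(2*O))
r(b(2, 4))*(-5) + (-6 + g(-1)) = ((1/2)*(2 - 1)/(-1))*(-5) + (-6 + (4 - 6*(-1))) = ((1/2)*(-1)*1)*(-5) + (-6 + (4 + 6)) = -1/2*(-5) + (-6 + 10) = 5/2 + 4 = 13/2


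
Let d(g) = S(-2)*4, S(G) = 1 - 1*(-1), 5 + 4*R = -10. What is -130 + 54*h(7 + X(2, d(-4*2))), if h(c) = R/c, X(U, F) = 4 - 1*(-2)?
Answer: -3785/26 ≈ -145.58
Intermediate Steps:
R = -15/4 (R = -5/4 + (¼)*(-10) = -5/4 - 5/2 = -15/4 ≈ -3.7500)
S(G) = 2 (S(G) = 1 + 1 = 2)
d(g) = 8 (d(g) = 2*4 = 8)
X(U, F) = 6 (X(U, F) = 4 + 2 = 6)
h(c) = -15/(4*c)
-130 + 54*h(7 + X(2, d(-4*2))) = -130 + 54*(-15/(4*(7 + 6))) = -130 + 54*(-15/4/13) = -130 + 54*(-15/4*1/13) = -130 + 54*(-15/52) = -130 - 405/26 = -3785/26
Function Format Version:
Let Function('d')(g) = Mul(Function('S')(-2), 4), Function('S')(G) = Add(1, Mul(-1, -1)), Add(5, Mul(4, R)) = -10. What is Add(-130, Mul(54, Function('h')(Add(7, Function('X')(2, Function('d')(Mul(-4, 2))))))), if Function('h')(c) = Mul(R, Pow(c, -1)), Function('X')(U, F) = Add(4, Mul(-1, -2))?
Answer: Rational(-3785, 26) ≈ -145.58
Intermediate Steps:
R = Rational(-15, 4) (R = Add(Rational(-5, 4), Mul(Rational(1, 4), -10)) = Add(Rational(-5, 4), Rational(-5, 2)) = Rational(-15, 4) ≈ -3.7500)
Function('S')(G) = 2 (Function('S')(G) = Add(1, 1) = 2)
Function('d')(g) = 8 (Function('d')(g) = Mul(2, 4) = 8)
Function('X')(U, F) = 6 (Function('X')(U, F) = Add(4, 2) = 6)
Function('h')(c) = Mul(Rational(-15, 4), Pow(c, -1))
Add(-130, Mul(54, Function('h')(Add(7, Function('X')(2, Function('d')(Mul(-4, 2))))))) = Add(-130, Mul(54, Mul(Rational(-15, 4), Pow(Add(7, 6), -1)))) = Add(-130, Mul(54, Mul(Rational(-15, 4), Pow(13, -1)))) = Add(-130, Mul(54, Mul(Rational(-15, 4), Rational(1, 13)))) = Add(-130, Mul(54, Rational(-15, 52))) = Add(-130, Rational(-405, 26)) = Rational(-3785, 26)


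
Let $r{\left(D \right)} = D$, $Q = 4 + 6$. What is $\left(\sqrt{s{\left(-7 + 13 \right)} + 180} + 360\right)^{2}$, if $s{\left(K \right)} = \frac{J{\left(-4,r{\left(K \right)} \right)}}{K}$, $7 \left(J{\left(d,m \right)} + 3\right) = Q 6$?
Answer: $\frac{\left(5040 + \sqrt{35462}\right)^{2}}{196} \approx 1.3947 \cdot 10^{5}$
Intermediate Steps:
$Q = 10$
$J{\left(d,m \right)} = \frac{39}{7}$ ($J{\left(d,m \right)} = -3 + \frac{10 \cdot 6}{7} = -3 + \frac{1}{7} \cdot 60 = -3 + \frac{60}{7} = \frac{39}{7}$)
$s{\left(K \right)} = \frac{39}{7 K}$
$\left(\sqrt{s{\left(-7 + 13 \right)} + 180} + 360\right)^{2} = \left(\sqrt{\frac{39}{7 \left(-7 + 13\right)} + 180} + 360\right)^{2} = \left(\sqrt{\frac{39}{7 \cdot 6} + 180} + 360\right)^{2} = \left(\sqrt{\frac{39}{7} \cdot \frac{1}{6} + 180} + 360\right)^{2} = \left(\sqrt{\frac{13}{14} + 180} + 360\right)^{2} = \left(\sqrt{\frac{2533}{14}} + 360\right)^{2} = \left(\frac{\sqrt{35462}}{14} + 360\right)^{2} = \left(360 + \frac{\sqrt{35462}}{14}\right)^{2}$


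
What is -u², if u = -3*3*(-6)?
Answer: -2916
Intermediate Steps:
u = 54 (u = -9*(-6) = 54)
-u² = -1*54² = -1*2916 = -2916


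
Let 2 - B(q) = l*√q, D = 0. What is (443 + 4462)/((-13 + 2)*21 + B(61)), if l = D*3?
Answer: -4905/229 ≈ -21.419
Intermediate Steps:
l = 0 (l = 0*3 = 0)
B(q) = 2 (B(q) = 2 - 0*√q = 2 - 1*0 = 2 + 0 = 2)
(443 + 4462)/((-13 + 2)*21 + B(61)) = (443 + 4462)/((-13 + 2)*21 + 2) = 4905/(-11*21 + 2) = 4905/(-231 + 2) = 4905/(-229) = 4905*(-1/229) = -4905/229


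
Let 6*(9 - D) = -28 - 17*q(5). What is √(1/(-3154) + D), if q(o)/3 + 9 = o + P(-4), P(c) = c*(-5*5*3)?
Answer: √226479621786/9462 ≈ 50.296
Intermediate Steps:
P(c) = -75*c (P(c) = c*(-25*3) = c*(-75) = -75*c)
q(o) = 873 + 3*o (q(o) = -27 + 3*(o - 75*(-4)) = -27 + 3*(o + 300) = -27 + 3*(300 + o) = -27 + (900 + 3*o) = 873 + 3*o)
D = 7589/3 (D = 9 - (-28 - 17*(873 + 3*5))/6 = 9 - (-28 - 17*(873 + 15))/6 = 9 - (-28 - 17*888)/6 = 9 - (-28 - 15096)/6 = 9 - ⅙*(-15124) = 9 + 7562/3 = 7589/3 ≈ 2529.7)
√(1/(-3154) + D) = √(1/(-3154) + 7589/3) = √(-1/3154 + 7589/3) = √(23935703/9462) = √226479621786/9462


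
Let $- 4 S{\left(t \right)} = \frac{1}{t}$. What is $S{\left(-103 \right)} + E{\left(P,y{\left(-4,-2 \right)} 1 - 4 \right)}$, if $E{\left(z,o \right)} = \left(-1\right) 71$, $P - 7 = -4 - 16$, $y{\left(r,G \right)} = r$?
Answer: $- \frac{29251}{412} \approx -70.998$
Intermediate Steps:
$S{\left(t \right)} = - \frac{1}{4 t}$
$P = -13$ ($P = 7 - 20 = -13$)
$E{\left(z,o \right)} = -71$
$S{\left(-103 \right)} + E{\left(P,y{\left(-4,-2 \right)} 1 - 4 \right)} = - \frac{1}{4 \left(-103\right)} - 71 = \left(- \frac{1}{4}\right) \left(- \frac{1}{103}\right) - 71 = \frac{1}{412} - 71 = - \frac{29251}{412}$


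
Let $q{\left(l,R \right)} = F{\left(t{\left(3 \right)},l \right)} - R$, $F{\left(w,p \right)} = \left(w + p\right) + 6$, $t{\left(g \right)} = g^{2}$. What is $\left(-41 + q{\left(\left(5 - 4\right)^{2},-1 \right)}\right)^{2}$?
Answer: $576$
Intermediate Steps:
$F{\left(w,p \right)} = 6 + p + w$ ($F{\left(w,p \right)} = \left(p + w\right) + 6 = 6 + p + w$)
$q{\left(l,R \right)} = 15 + l - R$ ($q{\left(l,R \right)} = \left(6 + l + 3^{2}\right) - R = \left(6 + l + 9\right) - R = \left(15 + l\right) - R = 15 + l - R$)
$\left(-41 + q{\left(\left(5 - 4\right)^{2},-1 \right)}\right)^{2} = \left(-41 + \left(15 + \left(5 - 4\right)^{2} - -1\right)\right)^{2} = \left(-41 + \left(15 + 1^{2} + 1\right)\right)^{2} = \left(-41 + \left(15 + 1 + 1\right)\right)^{2} = \left(-41 + 17\right)^{2} = \left(-24\right)^{2} = 576$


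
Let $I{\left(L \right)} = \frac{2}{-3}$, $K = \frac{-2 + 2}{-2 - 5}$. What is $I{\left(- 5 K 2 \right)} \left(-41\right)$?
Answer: $\frac{82}{3} \approx 27.333$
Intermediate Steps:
$K = 0$ ($K = \frac{0}{-7} = 0 \left(- \frac{1}{7}\right) = 0$)
$I{\left(L \right)} = - \frac{2}{3}$ ($I{\left(L \right)} = 2 \left(- \frac{1}{3}\right) = - \frac{2}{3}$)
$I{\left(- 5 K 2 \right)} \left(-41\right) = \left(- \frac{2}{3}\right) \left(-41\right) = \frac{82}{3}$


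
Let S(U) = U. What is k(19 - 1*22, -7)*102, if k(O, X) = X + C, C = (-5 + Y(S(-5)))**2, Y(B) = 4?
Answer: -612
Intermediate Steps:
C = 1 (C = (-5 + 4)**2 = (-1)**2 = 1)
k(O, X) = 1 + X (k(O, X) = X + 1 = 1 + X)
k(19 - 1*22, -7)*102 = (1 - 7)*102 = -6*102 = -612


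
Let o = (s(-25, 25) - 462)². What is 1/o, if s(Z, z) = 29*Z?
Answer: 1/1408969 ≈ 7.0974e-7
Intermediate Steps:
o = 1408969 (o = (29*(-25) - 462)² = (-725 - 462)² = (-1187)² = 1408969)
1/o = 1/1408969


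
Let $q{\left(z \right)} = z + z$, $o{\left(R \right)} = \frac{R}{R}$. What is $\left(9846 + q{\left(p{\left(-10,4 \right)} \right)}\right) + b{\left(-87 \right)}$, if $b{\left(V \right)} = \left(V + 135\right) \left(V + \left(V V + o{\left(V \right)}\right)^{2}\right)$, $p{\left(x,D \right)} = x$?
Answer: $2750640850$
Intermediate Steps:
$o{\left(R \right)} = 1$
$q{\left(z \right)} = 2 z$
$b{\left(V \right)} = \left(135 + V\right) \left(V + \left(1 + V^{2}\right)^{2}\right)$ ($b{\left(V \right)} = \left(V + 135\right) \left(V + \left(V V + 1\right)^{2}\right) = \left(135 + V\right) \left(V + \left(V^{2} + 1\right)^{2}\right) = \left(135 + V\right) \left(V + \left(1 + V^{2}\right)^{2}\right)$)
$\left(9846 + q{\left(p{\left(-10,4 \right)} \right)}\right) + b{\left(-87 \right)} = \left(9846 + 2 \left(-10\right)\right) + \left(\left(-87\right)^{2} + 135 \left(-87\right) + 135 \left(1 + \left(-87\right)^{2}\right)^{2} - 87 \left(1 + \left(-87\right)^{2}\right)^{2}\right) = \left(9846 - 20\right) + \left(7569 - 11745 + 135 \left(1 + 7569\right)^{2} - 87 \left(1 + 7569\right)^{2}\right) = 9826 + \left(7569 - 11745 + 135 \cdot 7570^{2} - 87 \cdot 7570^{2}\right) = 9826 + \left(7569 - 11745 + 135 \cdot 57304900 - 4985526300\right) = 9826 + \left(7569 - 11745 + 7736161500 - 4985526300\right) = 9826 + 2750631024 = 2750640850$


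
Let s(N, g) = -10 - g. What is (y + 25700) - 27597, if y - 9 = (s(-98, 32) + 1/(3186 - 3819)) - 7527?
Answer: -5986282/633 ≈ -9457.0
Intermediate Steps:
y = -4785481/633 (y = 9 + (((-10 - 1*32) + 1/(3186 - 3819)) - 7527) = 9 + (((-10 - 32) + 1/(-633)) - 7527) = 9 + ((-42 - 1/633) - 7527) = 9 + (-26587/633 - 7527) = 9 - 4791178/633 = -4785481/633 ≈ -7560.0)
(y + 25700) - 27597 = (-4785481/633 + 25700) - 27597 = 11482619/633 - 27597 = -5986282/633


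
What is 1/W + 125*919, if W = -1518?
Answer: 174380249/1518 ≈ 1.1488e+5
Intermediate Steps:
1/W + 125*919 = 1/(-1518) + 125*919 = -1/1518 + 114875 = 174380249/1518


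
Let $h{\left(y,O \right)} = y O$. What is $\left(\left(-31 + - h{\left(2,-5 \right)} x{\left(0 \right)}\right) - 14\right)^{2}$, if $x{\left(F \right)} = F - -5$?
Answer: $25$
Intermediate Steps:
$h{\left(y,O \right)} = O y$
$x{\left(F \right)} = 5 + F$ ($x{\left(F \right)} = F + 5 = 5 + F$)
$\left(\left(-31 + - h{\left(2,-5 \right)} x{\left(0 \right)}\right) - 14\right)^{2} = \left(\left(-31 + - \left(-5\right) 2 \left(5 + 0\right)\right) - 14\right)^{2} = \left(\left(-31 + \left(-1\right) \left(-10\right) 5\right) - 14\right)^{2} = \left(\left(-31 + 10 \cdot 5\right) - 14\right)^{2} = \left(\left(-31 + 50\right) - 14\right)^{2} = \left(19 - 14\right)^{2} = 5^{2} = 25$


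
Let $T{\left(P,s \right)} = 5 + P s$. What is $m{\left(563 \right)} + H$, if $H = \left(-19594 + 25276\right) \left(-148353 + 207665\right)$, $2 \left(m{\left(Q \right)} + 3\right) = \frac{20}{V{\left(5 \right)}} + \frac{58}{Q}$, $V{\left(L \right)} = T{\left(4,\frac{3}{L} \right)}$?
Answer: $\frac{7020271608234}{20831} \approx 3.3701 \cdot 10^{8}$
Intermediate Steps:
$V{\left(L \right)} = 5 + \frac{12}{L}$ ($V{\left(L \right)} = 5 + 4 \frac{3}{L} = 5 + \frac{12}{L}$)
$m{\left(Q \right)} = - \frac{61}{37} + \frac{29}{Q}$ ($m{\left(Q \right)} = -3 + \frac{\frac{20}{5 + \frac{12}{5}} + \frac{58}{Q}}{2} = -3 + \frac{\frac{20}{\frac{37}{5}} + \frac{58}{Q}}{2} = -3 + \frac{20 \cdot \frac{5}{37} + \frac{58}{Q}}{2} = -3 + \frac{\frac{100}{37} + \frac{58}{Q}}{2} = -3 + \left(\frac{50}{37} + \frac{29}{Q}\right) = - \frac{61}{37} + \frac{29}{Q}$)
$H = 337010784$ ($H = 5682 \cdot 59312 = 337010784$)
$m{\left(563 \right)} + H = \left(- \frac{61}{37} + \frac{29}{563}\right) + 337010784 = - \frac{33270}{20831} + 337010784 = \frac{7020271608234}{20831}$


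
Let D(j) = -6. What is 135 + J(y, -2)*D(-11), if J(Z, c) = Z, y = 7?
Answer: 93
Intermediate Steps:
135 + J(y, -2)*D(-11) = 135 + 7*(-6) = 135 - 42 = 93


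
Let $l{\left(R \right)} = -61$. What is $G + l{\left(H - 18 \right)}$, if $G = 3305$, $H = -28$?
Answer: $3244$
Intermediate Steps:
$G + l{\left(H - 18 \right)} = 3305 - 61 = 3244$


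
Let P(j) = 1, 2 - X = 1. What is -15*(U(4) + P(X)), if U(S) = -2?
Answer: 15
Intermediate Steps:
X = 1 (X = 2 - 1*1 = 2 - 1 = 1)
-15*(U(4) + P(X)) = -15*(-2 + 1) = -15*(-1) = 15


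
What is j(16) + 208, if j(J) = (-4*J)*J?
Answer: -816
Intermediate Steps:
j(J) = -4*J²
j(16) + 208 = -4*16² + 208 = -4*256 + 208 = -1024 + 208 = -816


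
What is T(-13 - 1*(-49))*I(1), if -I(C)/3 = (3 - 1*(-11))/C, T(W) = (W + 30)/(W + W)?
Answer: -77/2 ≈ -38.500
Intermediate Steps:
T(W) = (30 + W)/(2*W) (T(W) = (30 + W)/((2*W)) = (30 + W)*(1/(2*W)) = (30 + W)/(2*W))
I(C) = -42/C (I(C) = -3*(3 - 1*(-11))/C = -3*(3 + 11)/C = -42/C)
T(-13 - 1*(-49))*I(1) = ((30 + (-13 - 1*(-49)))/(2*(-13 - 1*(-49))))*(-42/1) = ((30 + (-13 + 49))/(2*(-13 + 49)))*(-42*1) = ((1/2)*(30 + 36)/36)*(-42) = ((1/2)*(1/36)*66)*(-42) = (11/12)*(-42) = -77/2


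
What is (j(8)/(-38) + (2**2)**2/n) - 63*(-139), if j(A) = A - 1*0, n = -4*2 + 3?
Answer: 831591/95 ≈ 8753.6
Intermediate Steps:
n = -5 (n = -8 + 3 = -5)
j(A) = A (j(A) = A + 0 = A)
(j(8)/(-38) + (2**2)**2/n) - 63*(-139) = (8/(-38) + (2**2)**2/(-5)) - 63*(-139) = (8*(-1/38) + 4**2*(-1/5)) + 8757 = (-4/19 + 16*(-1/5)) + 8757 = (-4/19 - 16/5) + 8757 = -324/95 + 8757 = 831591/95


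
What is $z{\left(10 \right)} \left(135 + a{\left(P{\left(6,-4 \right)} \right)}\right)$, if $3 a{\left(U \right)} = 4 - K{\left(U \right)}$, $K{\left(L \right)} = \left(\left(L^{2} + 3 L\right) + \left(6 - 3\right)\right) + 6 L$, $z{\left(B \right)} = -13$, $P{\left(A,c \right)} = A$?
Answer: $- \frac{4108}{3} \approx -1369.3$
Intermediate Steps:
$K{\left(L \right)} = 3 + L^{2} + 9 L$ ($K{\left(L \right)} = \left(\left(L^{2} + 3 L\right) + \left(6 - 3\right)\right) + 6 L = \left(\left(L^{2} + 3 L\right) + 3\right) + 6 L = \left(3 + L^{2} + 3 L\right) + 6 L = 3 + L^{2} + 9 L$)
$a{\left(U \right)} = \frac{1}{3} - 3 U - \frac{U^{2}}{3}$ ($a{\left(U \right)} = \frac{4 - \left(3 + U^{2} + 9 U\right)}{3} = \frac{1 - U^{2} - 9 U}{3} = \frac{1}{3} - 3 U - \frac{U^{2}}{3}$)
$z{\left(10 \right)} \left(135 + a{\left(P{\left(6,-4 \right)} \right)}\right) = - 13 \left(135 - \left(\frac{53}{3} + 12\right)\right) = - 13 \left(135 - \frac{89}{3}\right) = \left(-13\right) \frac{316}{3} = - \frac{4108}{3}$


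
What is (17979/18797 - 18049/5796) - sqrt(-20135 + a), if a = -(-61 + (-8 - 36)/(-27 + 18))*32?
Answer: -235060769/108947412 - I*sqrt(165055)/3 ≈ -2.1576 - 135.42*I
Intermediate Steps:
a = 16160/9 (a = -(-61 - 44/(-9))*32 = -(-61 - 44*(-1/9))*32 = -(-61 + 44/9)*32 = -(-505)*32/9 = -1*(-16160/9) = 16160/9 ≈ 1795.6)
(17979/18797 - 18049/5796) - sqrt(-20135 + a) = (17979/18797 - 18049/5796) - sqrt(-20135 + 16160/9) = (17979*(1/18797) - 18049*1/5796) - sqrt(-165055/9) = (17979/18797 - 18049/5796) - I*sqrt(165055)/3 = -235060769/108947412 - I*sqrt(165055)/3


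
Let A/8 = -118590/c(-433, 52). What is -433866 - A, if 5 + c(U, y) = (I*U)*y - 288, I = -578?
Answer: -376420776754/867597 ≈ -4.3387e+5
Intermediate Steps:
c(U, y) = -293 - 578*U*y (c(U, y) = -5 + ((-578*U)*y - 288) = -5 + (-578*U*y - 288) = -5 + (-288 - 578*U*y) = -293 - 578*U*y)
A = -63248/867597 (A = 8*(-118590/(-293 - 578*(-433)*52)) = 8*(-118590/(-293 + 13014248)) = 8*(-118590/13013955) = 8*(-118590*1/13013955) = 8*(-7906/867597) = -63248/867597 ≈ -0.072900)
-433866 - A = -433866 - 1*(-63248/867597) = -433866 + 63248/867597 = -376420776754/867597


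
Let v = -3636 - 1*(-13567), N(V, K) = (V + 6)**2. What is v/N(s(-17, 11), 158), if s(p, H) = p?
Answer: 9931/121 ≈ 82.074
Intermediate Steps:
N(V, K) = (6 + V)**2
v = 9931 (v = -3636 + 13567 = 9931)
v/N(s(-17, 11), 158) = 9931/((6 - 17)**2) = 9931/((-11)**2) = 9931/121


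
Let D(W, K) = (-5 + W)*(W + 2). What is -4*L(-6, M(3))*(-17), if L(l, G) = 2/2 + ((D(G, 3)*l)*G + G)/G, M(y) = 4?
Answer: 2584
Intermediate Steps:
D(W, K) = (-5 + W)*(2 + W)
L(l, G) = 1 + (G + G*l*(-10 + G² - 3*G))/G (L(l, G) = 2/2 + (((-10 + G² - 3*G)*l)*G + G)/G = 2*(½) + ((l*(-10 + G² - 3*G))*G + G)/G = 1 + (G*l*(-10 + G² - 3*G) + G)/G = 1 + (G + G*l*(-10 + G² - 3*G))/G)
-4*L(-6, M(3))*(-17) = -4*(2 - 1*(-6)*(10 - 1*4² + 3*4))*(-17) = -4*(2 - 1*(-6)*(10 - 1*16 + 12))*(-17) = -4*(2 - 1*(-6)*(10 - 16 + 12))*(-17) = -4*(2 - 1*(-6)*6)*(-17) = -4*(2 + 36)*(-17) = -4*38*(-17) = -152*(-17) = 2584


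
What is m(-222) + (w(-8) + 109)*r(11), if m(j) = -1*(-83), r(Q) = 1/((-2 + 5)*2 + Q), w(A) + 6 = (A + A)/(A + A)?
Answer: 1515/17 ≈ 89.118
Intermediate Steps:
w(A) = -5 (w(A) = -6 + (A + A)/(A + A) = -6 + (2*A)/((2*A)) = -6 + (2*A)*(1/(2*A)) = -6 + 1 = -5)
r(Q) = 1/(6 + Q) (r(Q) = 1/(3*2 + Q) = 1/(6 + Q))
m(j) = 83
m(-222) + (w(-8) + 109)*r(11) = 83 + (-5 + 109)/(6 + 11) = 83 + 104/17 = 1515/17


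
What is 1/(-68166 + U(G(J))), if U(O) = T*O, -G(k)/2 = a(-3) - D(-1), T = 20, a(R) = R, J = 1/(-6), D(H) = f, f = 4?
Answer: -1/67886 ≈ -1.4731e-5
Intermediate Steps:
D(H) = 4
J = -1/6 (J = 1*(-1/6) = -1/6 ≈ -0.16667)
G(k) = 14 (G(k) = -2*(-3 - 1*4) = -2*(-3 - 4) = -2*(-7) = 14)
U(O) = 20*O
1/(-68166 + U(G(J))) = 1/(-68166 + 20*14) = 1/(-68166 + 280) = 1/(-67886) = -1/67886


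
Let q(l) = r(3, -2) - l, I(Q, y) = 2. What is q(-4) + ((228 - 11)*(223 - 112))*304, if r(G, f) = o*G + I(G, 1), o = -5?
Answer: 7322439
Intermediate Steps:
r(G, f) = 2 - 5*G (r(G, f) = -5*G + 2 = 2 - 5*G)
q(l) = -13 - l (q(l) = (2 - 5*3) - l = (2 - 15) - l = -13 - l)
q(-4) + ((228 - 11)*(223 - 112))*304 = (-13 - 1*(-4)) + ((228 - 11)*(223 - 112))*304 = (-13 + 4) + (217*111)*304 = -9 + 24087*304 = -9 + 7322448 = 7322439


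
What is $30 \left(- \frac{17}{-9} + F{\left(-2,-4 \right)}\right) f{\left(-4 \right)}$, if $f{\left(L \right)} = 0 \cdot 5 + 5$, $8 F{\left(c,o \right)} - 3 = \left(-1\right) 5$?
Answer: $\frac{1475}{6} \approx 245.83$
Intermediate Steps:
$F{\left(c,o \right)} = - \frac{1}{4}$ ($F{\left(c,o \right)} = \frac{3}{8} + \frac{\left(-1\right) 5}{8} = \frac{3}{8} + \frac{1}{8} \left(-5\right) = \frac{3}{8} - \frac{5}{8} = - \frac{1}{4}$)
$f{\left(L \right)} = 5$ ($f{\left(L \right)} = 0 + 5 = 5$)
$30 \left(- \frac{17}{-9} + F{\left(-2,-4 \right)}\right) f{\left(-4 \right)} = 30 \left(- \frac{17}{-9} - \frac{1}{4}\right) 5 = 30 \left(\left(-17\right) \left(- \frac{1}{9}\right) - \frac{1}{4}\right) 5 = 30 \left(\frac{17}{9} - \frac{1}{4}\right) 5 = 30 \cdot \frac{59}{36} \cdot 5 = \frac{295}{6} \cdot 5 = \frac{1475}{6}$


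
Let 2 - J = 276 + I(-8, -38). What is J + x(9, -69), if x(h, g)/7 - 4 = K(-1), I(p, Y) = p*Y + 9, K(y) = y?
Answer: -566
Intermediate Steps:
I(p, Y) = 9 + Y*p (I(p, Y) = Y*p + 9 = 9 + Y*p)
x(h, g) = 21 (x(h, g) = 28 + 7*(-1) = 28 - 7 = 21)
J = -587 (J = 2 - (276 + (9 - 38*(-8))) = 2 - (276 + (9 + 304)) = 2 - (276 + 313) = 2 - 1*589 = 2 - 589 = -587)
J + x(9, -69) = -587 + 21 = -566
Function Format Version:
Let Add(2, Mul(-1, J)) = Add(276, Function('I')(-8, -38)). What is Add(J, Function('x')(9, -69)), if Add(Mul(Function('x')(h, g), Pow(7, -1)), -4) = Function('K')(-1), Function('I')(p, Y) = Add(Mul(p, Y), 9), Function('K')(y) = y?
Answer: -566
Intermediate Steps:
Function('I')(p, Y) = Add(9, Mul(Y, p)) (Function('I')(p, Y) = Add(Mul(Y, p), 9) = Add(9, Mul(Y, p)))
Function('x')(h, g) = 21 (Function('x')(h, g) = Add(28, Mul(7, -1)) = Add(28, -7) = 21)
J = -587 (J = Add(2, Mul(-1, Add(276, Add(9, Mul(-38, -8))))) = Add(2, Mul(-1, Add(276, Add(9, 304)))) = Add(2, Mul(-1, Add(276, 313))) = Add(2, Mul(-1, 589)) = Add(2, -589) = -587)
Add(J, Function('x')(9, -69)) = Add(-587, 21) = -566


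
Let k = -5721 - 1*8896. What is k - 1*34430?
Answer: -49047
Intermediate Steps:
k = -14617 (k = -5721 - 8896 = -14617)
k - 1*34430 = -14617 - 1*34430 = -14617 - 34430 = -49047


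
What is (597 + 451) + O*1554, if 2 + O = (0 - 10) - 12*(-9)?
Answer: 150232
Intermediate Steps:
O = 96 (O = -2 + ((0 - 10) - 12*(-9)) = -2 + (-10 + 108) = -2 + 98 = 96)
(597 + 451) + O*1554 = (597 + 451) + 96*1554 = 1048 + 149184 = 150232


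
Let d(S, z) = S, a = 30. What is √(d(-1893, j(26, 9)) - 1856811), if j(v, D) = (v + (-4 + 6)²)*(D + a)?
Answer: 4*I*√116169 ≈ 1363.3*I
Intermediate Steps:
j(v, D) = (4 + v)*(30 + D) (j(v, D) = (v + (-4 + 6)²)*(D + 30) = (v + 2²)*(30 + D) = (v + 4)*(30 + D) = (4 + v)*(30 + D))
√(d(-1893, j(26, 9)) - 1856811) = √(-1893 - 1856811) = √(-1858704) = 4*I*√116169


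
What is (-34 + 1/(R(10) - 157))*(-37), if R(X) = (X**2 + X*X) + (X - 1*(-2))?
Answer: 69153/55 ≈ 1257.3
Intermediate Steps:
R(X) = 2 + X + 2*X**2 (R(X) = (X**2 + X**2) + (X + 2) = 2*X**2 + (2 + X) = 2 + X + 2*X**2)
(-34 + 1/(R(10) - 157))*(-37) = (-34 + 1/((2 + 10 + 2*10**2) - 157))*(-37) = (-34 + 1/((2 + 10 + 2*100) - 157))*(-37) = (-34 + 1/((2 + 10 + 200) - 157))*(-37) = (-34 + 1/(212 - 157))*(-37) = (-34 + 1/55)*(-37) = -1869/55*(-37) = 69153/55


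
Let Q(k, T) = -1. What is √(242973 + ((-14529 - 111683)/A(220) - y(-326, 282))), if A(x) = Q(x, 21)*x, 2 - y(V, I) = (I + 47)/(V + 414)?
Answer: √11787743990/220 ≈ 493.51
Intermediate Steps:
y(V, I) = 2 - (47 + I)/(414 + V) (y(V, I) = 2 - (I + 47)/(V + 414) = 2 - (47 + I)/(414 + V))
A(x) = -x
√(242973 + ((-14529 - 111683)/A(220) - y(-326, 282))) = √(242973 + ((-14529 - 111683)/((-1*220)) - (781 - 1*282 + 2*(-326))/(414 - 326))) = √(242973 + (-126212/(-220) - (781 - 282 - 652)/88)) = √(242973 + (-126212*(-1/220) - (-153)/88)) = √(242973 + (31553/55 - 1*(-153/88))) = √(242973 + (31553/55 + 153/88)) = √(242973 + 253189/440) = √(107161309/440) = √11787743990/220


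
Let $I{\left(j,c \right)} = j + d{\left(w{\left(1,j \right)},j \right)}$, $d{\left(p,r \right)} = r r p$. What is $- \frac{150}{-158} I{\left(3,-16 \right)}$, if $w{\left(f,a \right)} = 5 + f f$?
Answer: $\frac{4275}{79} \approx 54.114$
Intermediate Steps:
$w{\left(f,a \right)} = 5 + f^{2}$
$d{\left(p,r \right)} = p r^{2}$ ($d{\left(p,r \right)} = r^{2} p = p r^{2}$)
$I{\left(j,c \right)} = j + 6 j^{2}$ ($I{\left(j,c \right)} = j + \left(5 + 1^{2}\right) j^{2} = j + \left(5 + 1\right) j^{2} = j + 6 j^{2}$)
$- \frac{150}{-158} I{\left(3,-16 \right)} = - \frac{150}{-158} \cdot 3 \left(1 + 6 \cdot 3\right) = \left(-150\right) \left(- \frac{1}{158}\right) 3 \left(1 + 18\right) = \frac{75 \cdot 3 \cdot 19}{79} = \frac{75}{79} \cdot 57 = \frac{4275}{79}$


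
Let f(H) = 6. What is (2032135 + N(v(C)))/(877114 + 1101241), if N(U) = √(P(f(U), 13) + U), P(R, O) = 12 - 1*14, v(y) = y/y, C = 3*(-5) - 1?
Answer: 406427/395671 + I/1978355 ≈ 1.0272 + 5.0547e-7*I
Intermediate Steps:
C = -16 (C = -15 - 1 = -16)
v(y) = 1
P(R, O) = -2 (P(R, O) = 12 - 14 = -2)
N(U) = √(-2 + U)
(2032135 + N(v(C)))/(877114 + 1101241) = (2032135 + √(-2 + 1))/(877114 + 1101241) = (2032135 + √(-1))/1978355 = (2032135 + I)*(1/1978355) = 406427/395671 + I/1978355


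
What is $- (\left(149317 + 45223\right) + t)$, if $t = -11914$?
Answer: $-182626$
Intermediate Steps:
$- (\left(149317 + 45223\right) + t) = - (\left(149317 + 45223\right) - 11914) = - (194540 - 11914) = \left(-1\right) 182626 = -182626$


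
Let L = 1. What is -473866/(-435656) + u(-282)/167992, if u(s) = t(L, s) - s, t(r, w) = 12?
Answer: 2491680623/2287085086 ≈ 1.0895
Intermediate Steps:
u(s) = 12 - s
-473866/(-435656) + u(-282)/167992 = -473866/(-435656) + (12 - 1*(-282))/167992 = -473866*(-1/435656) + (12 + 282)*(1/167992) = 236933/217828 + 294*(1/167992) = 236933/217828 + 147/83996 = 2491680623/2287085086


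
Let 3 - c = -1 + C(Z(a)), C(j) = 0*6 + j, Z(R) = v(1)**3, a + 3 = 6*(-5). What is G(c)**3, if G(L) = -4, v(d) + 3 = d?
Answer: -64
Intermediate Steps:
v(d) = -3 + d
a = -33 (a = -3 + 6*(-5) = -3 - 30 = -33)
Z(R) = -8 (Z(R) = (-3 + 1)**3 = (-2)**3 = -8)
C(j) = j (C(j) = 0 + j = j)
c = 12 (c = 3 - (-1 - 8) = 3 - 1*(-9) = 3 + 9 = 12)
G(c)**3 = (-4)**3 = -64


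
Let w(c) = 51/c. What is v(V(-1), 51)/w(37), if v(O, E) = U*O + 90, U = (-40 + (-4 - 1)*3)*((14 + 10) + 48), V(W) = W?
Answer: 49950/17 ≈ 2938.2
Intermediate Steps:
U = -3960 (U = (-40 - 5*3)*(24 + 48) = (-40 - 15)*72 = -55*72 = -3960)
v(O, E) = 90 - 3960*O (v(O, E) = -3960*O + 90 = 90 - 3960*O)
v(V(-1), 51)/w(37) = (90 - 3960*(-1))/((51/37)) = (90 + 3960)/((51*(1/37))) = 4050/(51/37) = 4050*(37/51) = 49950/17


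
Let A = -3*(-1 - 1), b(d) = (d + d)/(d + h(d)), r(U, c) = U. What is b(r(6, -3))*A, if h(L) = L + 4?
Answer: 9/2 ≈ 4.5000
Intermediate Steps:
h(L) = 4 + L
b(d) = 2*d/(4 + 2*d) (b(d) = (d + d)/(d + (4 + d)) = (2*d)/(4 + 2*d) = 2*d/(4 + 2*d))
A = 6 (A = -3*(-2) = 6)
b(r(6, -3))*A = (6/(2 + 6))*6 = (6/8)*6 = (6*(1/8))*6 = (3/4)*6 = 9/2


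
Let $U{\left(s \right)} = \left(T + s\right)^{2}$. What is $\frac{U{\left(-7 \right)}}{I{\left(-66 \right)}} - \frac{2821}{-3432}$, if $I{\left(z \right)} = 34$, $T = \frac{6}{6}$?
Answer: $\frac{8441}{4488} \approx 1.8808$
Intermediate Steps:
$T = 1$ ($T = 6 \cdot \frac{1}{6} = 1$)
$U{\left(s \right)} = \left(1 + s\right)^{2}$
$\frac{U{\left(-7 \right)}}{I{\left(-66 \right)}} - \frac{2821}{-3432} = \frac{\left(1 - 7\right)^{2}}{34} - \frac{2821}{-3432} = \left(-6\right)^{2} \cdot \frac{1}{34} - - \frac{217}{264} = 36 \cdot \frac{1}{34} + \frac{217}{264} = \frac{18}{17} + \frac{217}{264} = \frac{8441}{4488}$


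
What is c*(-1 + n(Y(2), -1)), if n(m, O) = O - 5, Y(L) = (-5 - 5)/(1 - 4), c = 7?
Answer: -49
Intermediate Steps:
Y(L) = 10/3 (Y(L) = -10/(-3) = -10*(-⅓) = 10/3)
n(m, O) = -5 + O
c*(-1 + n(Y(2), -1)) = 7*(-1 + (-5 - 1)) = 7*(-1 - 6) = 7*(-7) = -49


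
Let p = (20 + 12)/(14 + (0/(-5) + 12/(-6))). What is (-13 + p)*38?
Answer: -1178/3 ≈ -392.67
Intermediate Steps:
p = 8/3 (p = 32/(14 + (0*(-1/5) + 12*(-1/6))) = 32/(14 + (0 - 2)) = 32/(14 - 2) = 32/12 = 32*(1/12) = 8/3 ≈ 2.6667)
(-13 + p)*38 = (-13 + 8/3)*38 = -31/3*38 = -1178/3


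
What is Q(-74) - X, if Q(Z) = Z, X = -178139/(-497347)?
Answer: -36981817/497347 ≈ -74.358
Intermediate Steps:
X = 178139/497347 (X = -178139*(-1/497347) = 178139/497347 ≈ 0.35818)
Q(-74) - X = -74 - 1*178139/497347 = -74 - 178139/497347 = -36981817/497347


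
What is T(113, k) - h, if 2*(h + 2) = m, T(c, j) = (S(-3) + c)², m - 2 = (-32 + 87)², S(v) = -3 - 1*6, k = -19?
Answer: 18609/2 ≈ 9304.5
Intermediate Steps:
S(v) = -9 (S(v) = -3 - 6 = -9)
m = 3027 (m = 2 + (-32 + 87)² = 2 + 55² = 2 + 3025 = 3027)
T(c, j) = (-9 + c)²
h = 3023/2 (h = -2 + (½)*3027 = -2 + 3027/2 = 3023/2 ≈ 1511.5)
T(113, k) - h = (-9 + 113)² - 1*3023/2 = 104² - 3023/2 = 10816 - 3023/2 = 18609/2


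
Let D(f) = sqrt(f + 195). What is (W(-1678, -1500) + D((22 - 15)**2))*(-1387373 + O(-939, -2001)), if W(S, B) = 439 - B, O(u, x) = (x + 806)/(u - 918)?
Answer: -4995543553574/1857 - 5152700932*sqrt(61)/1857 ≈ -2.7118e+9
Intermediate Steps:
D(f) = sqrt(195 + f)
O(u, x) = (806 + x)/(-918 + u)
(W(-1678, -1500) + D((22 - 15)**2))*(-1387373 + O(-939, -2001)) = ((439 - 1*(-1500)) + sqrt(195 + (22 - 15)**2))*(-1387373 + (806 - 2001)/(-918 - 939)) = ((439 + 1500) + sqrt(195 + 7**2))*(-1387373 - 1195/(-1857)) = (1939 + sqrt(195 + 49))*(-1387373 - 1/1857*(-1195)) = (1939 + sqrt(244))*(-1387373 + 1195/1857) = (1939 + 2*sqrt(61))*(-2576350466/1857) = -4995543553574/1857 - 5152700932*sqrt(61)/1857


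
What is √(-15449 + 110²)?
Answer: I*√3349 ≈ 57.871*I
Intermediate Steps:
√(-15449 + 110²) = √(-15449 + 12100) = √(-3349) = I*√3349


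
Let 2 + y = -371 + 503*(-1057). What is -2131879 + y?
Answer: -2663923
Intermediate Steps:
y = -532044 (y = -2 + (-371 + 503*(-1057)) = -2 + (-371 - 531671) = -2 - 532042 = -532044)
-2131879 + y = -2131879 - 532044 = -2663923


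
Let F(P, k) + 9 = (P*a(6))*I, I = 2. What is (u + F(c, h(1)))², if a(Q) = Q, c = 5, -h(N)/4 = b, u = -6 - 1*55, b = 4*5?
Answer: 100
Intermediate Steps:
b = 20
u = -61 (u = -6 - 55 = -61)
h(N) = -80 (h(N) = -4*20 = -80)
F(P, k) = -9 + 12*P (F(P, k) = -9 + (P*6)*2 = -9 + (6*P)*2 = -9 + 12*P)
(u + F(c, h(1)))² = (-61 + (-9 + 12*5))² = (-61 + (-9 + 60))² = (-61 + 51)² = (-10)² = 100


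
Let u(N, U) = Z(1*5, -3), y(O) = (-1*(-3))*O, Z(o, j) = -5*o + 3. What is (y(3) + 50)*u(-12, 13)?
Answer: -1298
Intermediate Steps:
Z(o, j) = 3 - 5*o
y(O) = 3*O
u(N, U) = -22 (u(N, U) = 3 - 5*5 = 3 - 25 = -22)
(y(3) + 50)*u(-12, 13) = (3*3 + 50)*(-22) = (9 + 50)*(-22) = 59*(-22) = -1298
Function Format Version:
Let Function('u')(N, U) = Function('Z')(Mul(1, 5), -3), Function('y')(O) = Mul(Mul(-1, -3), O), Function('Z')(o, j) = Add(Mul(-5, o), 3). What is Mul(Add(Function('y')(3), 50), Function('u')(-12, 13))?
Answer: -1298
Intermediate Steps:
Function('Z')(o, j) = Add(3, Mul(-5, o))
Function('y')(O) = Mul(3, O)
Function('u')(N, U) = -22 (Function('u')(N, U) = Add(3, Mul(-5, Mul(1, 5))) = Add(3, Mul(-5, 5)) = Add(3, -25) = -22)
Mul(Add(Function('y')(3), 50), Function('u')(-12, 13)) = Mul(Add(Mul(3, 3), 50), -22) = Mul(Add(9, 50), -22) = Mul(59, -22) = -1298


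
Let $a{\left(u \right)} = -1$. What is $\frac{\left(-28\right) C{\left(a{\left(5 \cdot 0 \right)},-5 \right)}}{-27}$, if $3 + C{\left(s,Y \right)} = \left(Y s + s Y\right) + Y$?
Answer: $\frac{56}{27} \approx 2.0741$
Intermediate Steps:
$C{\left(s,Y \right)} = -3 + Y + 2 Y s$ ($C{\left(s,Y \right)} = -3 + \left(\left(Y s + s Y\right) + Y\right) = -3 + \left(\left(Y s + Y s\right) + Y\right) = -3 + \left(2 Y s + Y\right) = -3 + \left(Y + 2 Y s\right) = -3 + Y + 2 Y s$)
$\frac{\left(-28\right) C{\left(a{\left(5 \cdot 0 \right)},-5 \right)}}{-27} = \frac{\left(-28\right) \left(-3 - 5 + 2 \left(-5\right) \left(-1\right)\right)}{-27} = - 28 \left(-3 - 5 + 10\right) \left(- \frac{1}{27}\right) = \left(-28\right) 2 \left(- \frac{1}{27}\right) = \left(-56\right) \left(- \frac{1}{27}\right) = \frac{56}{27}$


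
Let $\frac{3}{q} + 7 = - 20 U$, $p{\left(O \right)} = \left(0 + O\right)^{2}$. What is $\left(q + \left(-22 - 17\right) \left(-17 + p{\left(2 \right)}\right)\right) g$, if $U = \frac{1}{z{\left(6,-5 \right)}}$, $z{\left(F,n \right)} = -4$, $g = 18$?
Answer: $9099$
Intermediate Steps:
$U = - \frac{1}{4}$ ($U = \frac{1}{-4} = - \frac{1}{4} \approx -0.25$)
$p{\left(O \right)} = O^{2}$
$q = - \frac{3}{2}$ ($q = \frac{3}{-7 - -5} = \frac{3}{-7 + 5} = \frac{3}{-2} = 3 \left(- \frac{1}{2}\right) = - \frac{3}{2} \approx -1.5$)
$\left(q + \left(-22 - 17\right) \left(-17 + p{\left(2 \right)}\right)\right) g = \left(- \frac{3}{2} + \left(-22 - 17\right) \left(-17 + 2^{2}\right)\right) 18 = \left(- \frac{3}{2} - 39 \left(-17 + 4\right)\right) 18 = \left(- \frac{3}{2} - -507\right) 18 = \left(- \frac{3}{2} + 507\right) 18 = \frac{1011}{2} \cdot 18 = 9099$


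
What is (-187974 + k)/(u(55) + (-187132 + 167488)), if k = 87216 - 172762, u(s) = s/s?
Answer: 21040/1511 ≈ 13.925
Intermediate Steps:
u(s) = 1
k = -85546
(-187974 + k)/(u(55) + (-187132 + 167488)) = (-187974 - 85546)/(1 + (-187132 + 167488)) = -273520/(1 - 19644) = -273520/(-19643) = -273520*(-1/19643) = 21040/1511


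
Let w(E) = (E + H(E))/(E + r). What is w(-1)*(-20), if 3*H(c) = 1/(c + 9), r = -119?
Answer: -23/144 ≈ -0.15972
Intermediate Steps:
H(c) = 1/(3*(9 + c)) (H(c) = 1/(3*(c + 9)) = 1/(3*(9 + c)))
w(E) = (E + 1/(3*(9 + E)))/(-119 + E) (w(E) = (E + 1/(3*(9 + E)))/(E - 119) = (E + 1/(3*(9 + E)))/(-119 + E))
w(-1)*(-20) = ((1/3 - (9 - 1))/((-119 - 1)*(9 - 1)))*(-20) = ((1/3 - 1*8)/(-120*8))*(-20) = -1/120*1/8*(1/3 - 8)*(-20) = -1/120*1/8*(-23/3)*(-20) = (23/2880)*(-20) = -23/144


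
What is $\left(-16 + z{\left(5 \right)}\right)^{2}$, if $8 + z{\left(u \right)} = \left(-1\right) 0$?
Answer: $576$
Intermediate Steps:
$z{\left(u \right)} = -8$ ($z{\left(u \right)} = -8 - 0 = -8 + 0 = -8$)
$\left(-16 + z{\left(5 \right)}\right)^{2} = \left(-16 - 8\right)^{2} = \left(-24\right)^{2} = 576$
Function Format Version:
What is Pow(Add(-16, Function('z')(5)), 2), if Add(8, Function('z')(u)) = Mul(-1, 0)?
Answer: 576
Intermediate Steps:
Function('z')(u) = -8 (Function('z')(u) = Add(-8, Mul(-1, 0)) = Add(-8, 0) = -8)
Pow(Add(-16, Function('z')(5)), 2) = Pow(Add(-16, -8), 2) = Pow(-24, 2) = 576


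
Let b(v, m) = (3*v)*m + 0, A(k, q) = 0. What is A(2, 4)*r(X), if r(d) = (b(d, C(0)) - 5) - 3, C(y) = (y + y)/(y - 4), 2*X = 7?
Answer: 0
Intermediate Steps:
X = 7/2 (X = (½)*7 = 7/2 ≈ 3.5000)
C(y) = 2*y/(-4 + y) (C(y) = (2*y)/(-4 + y) = 2*y/(-4 + y))
b(v, m) = 3*m*v (b(v, m) = 3*m*v + 0 = 3*m*v)
r(d) = -8 (r(d) = (3*(2*0/(-4 + 0))*d - 5) - 3 = (3*(2*0/(-4))*d - 5) - 3 = (3*(2*0*(-¼))*d - 5) - 3 = (3*0*d - 5) - 3 = (0 - 5) - 3 = -5 - 3 = -8)
A(2, 4)*r(X) = 0*(-8) = 0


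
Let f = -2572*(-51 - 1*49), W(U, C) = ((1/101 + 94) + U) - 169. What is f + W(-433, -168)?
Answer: 25925893/101 ≈ 2.5669e+5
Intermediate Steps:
W(U, C) = -7574/101 + U (W(U, C) = ((1/101 + 94) + U) - 169 = (9495/101 + U) - 169 = -7574/101 + U)
f = 257200 (f = -2572*(-51 - 49) = -2572*(-100) = 257200)
f + W(-433, -168) = 257200 + (-7574/101 - 433) = 257200 - 51307/101 = 25925893/101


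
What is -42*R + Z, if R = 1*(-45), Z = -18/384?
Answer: 120957/64 ≈ 1890.0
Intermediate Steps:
Z = -3/64 (Z = -18*1/384 = -3/64 ≈ -0.046875)
R = -45
-42*R + Z = -42*(-45) - 3/64 = 1890 - 3/64 = 120957/64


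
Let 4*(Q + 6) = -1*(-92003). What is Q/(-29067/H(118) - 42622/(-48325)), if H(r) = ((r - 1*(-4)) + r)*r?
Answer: -2097985802600/13173849 ≈ -1.5925e+5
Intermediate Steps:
H(r) = r*(4 + 2*r) (H(r) = ((r + 4) + r)*r = ((4 + r) + r)*r = (4 + 2*r)*r = r*(4 + 2*r))
Q = 91979/4 (Q = -6 + (-1*(-92003))/4 = -6 + (¼)*92003 = -6 + 92003/4 = 91979/4 ≈ 22995.)
Q/(-29067/H(118) - 42622/(-48325)) = 91979/(4*(-29067*1/(236*(2 + 118)) - 42622/(-48325))) = 91979/(4*(-29067/(2*118*120) - 42622*(-1/48325))) = 91979/(4*(-29067/28320 + 42622/48325)) = 91979/(4*(-29067*1/28320 + 42622/48325)) = 91979/(4*(-9689/9440 + 42622/48325)) = 91979/(4*(-13173849/91237600)) = (91979/4)*(-91237600/13173849) = -2097985802600/13173849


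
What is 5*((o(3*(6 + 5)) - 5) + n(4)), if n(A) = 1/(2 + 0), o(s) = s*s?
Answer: 10845/2 ≈ 5422.5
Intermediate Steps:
o(s) = s²
n(A) = ½ (n(A) = 1/2 = ½)
5*((o(3*(6 + 5)) - 5) + n(4)) = 5*(((3*(6 + 5))² - 5) + ½) = 5*(((3*11)² - 5) + ½) = 5*((33² - 5) + ½) = 5*((1089 - 5) + ½) = 5*(1084 + ½) = 5*(2169/2) = 10845/2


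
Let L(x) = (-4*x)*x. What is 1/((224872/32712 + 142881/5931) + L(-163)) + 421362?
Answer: 40211037787032559/95431096748 ≈ 4.2136e+5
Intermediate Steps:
L(x) = -4*x**2
1/((224872/32712 + 142881/5931) + L(-163)) + 421362 = 1/((224872/32712 + 142881/5931) - 4*(-163)**2) + 421362 = 1/((224872*(1/32712) + 142881*(1/5931)) - 4*26569) + 421362 = 1/((28109/4089 + 47627/1977) - 106276) + 421362 = 1/(27813144/898217 - 106276) + 421362 = 1/(-95431096748/898217) + 421362 = -898217/95431096748 + 421362 = 40211037787032559/95431096748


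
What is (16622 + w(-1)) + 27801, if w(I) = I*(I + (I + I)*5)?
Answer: 44434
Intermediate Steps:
w(I) = 11*I² (w(I) = I*(I + (2*I)*5) = I*(I + 10*I) = I*(11*I) = 11*I²)
(16622 + w(-1)) + 27801 = (16622 + 11*(-1)²) + 27801 = (16622 + 11*1) + 27801 = (16622 + 11) + 27801 = 16633 + 27801 = 44434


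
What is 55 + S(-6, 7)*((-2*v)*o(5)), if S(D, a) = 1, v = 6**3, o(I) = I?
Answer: -2105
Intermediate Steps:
v = 216
55 + S(-6, 7)*((-2*v)*o(5)) = 55 + 1*(-2*216*5) = 55 + 1*(-432*5) = 55 + 1*(-2160) = 55 - 2160 = -2105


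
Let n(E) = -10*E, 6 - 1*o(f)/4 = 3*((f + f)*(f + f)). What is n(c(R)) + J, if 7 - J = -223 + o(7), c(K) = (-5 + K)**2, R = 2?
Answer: 2468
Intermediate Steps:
o(f) = 24 - 48*f**2 (o(f) = 24 - 12*(f + f)*(f + f) = 24 - 12*(2*f)*(2*f) = 24 - 12*4*f**2 = 24 - 48*f**2)
J = 2558 (J = 7 - (-223 + (24 - 48*7**2)) = 7 - (-223 + (24 - 48*49)) = 7 - (-223 + (24 - 2352)) = 7 - (-223 - 2328) = 7 - 1*(-2551) = 7 + 2551 = 2558)
n(c(R)) + J = -10*(-5 + 2)**2 + 2558 = -10*(-3)**2 + 2558 = -10*9 + 2558 = -90 + 2558 = 2468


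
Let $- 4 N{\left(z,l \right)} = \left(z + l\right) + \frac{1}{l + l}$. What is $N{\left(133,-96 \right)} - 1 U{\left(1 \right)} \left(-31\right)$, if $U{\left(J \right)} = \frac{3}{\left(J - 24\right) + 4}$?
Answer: $- \frac{206381}{14592} \approx -14.143$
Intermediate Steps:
$U{\left(J \right)} = \frac{3}{-20 + J}$ ($U{\left(J \right)} = \frac{3}{\left(J - 24\right) + 4} = \frac{3}{\left(-24 + J\right) + 4} = \frac{3}{-20 + J}$)
$N{\left(z,l \right)} = - \frac{l}{4} - \frac{z}{4} - \frac{1}{8 l}$ ($N{\left(z,l \right)} = - \frac{\left(z + l\right) + \frac{1}{l + l}}{4} = - \frac{\left(l + z\right) + \frac{1}{2 l}}{4} = - \frac{l + z + \frac{1}{2 l}}{4} = - \frac{l}{4} - \frac{z}{4} - \frac{1}{8 l}$)
$N{\left(133,-96 \right)} - 1 U{\left(1 \right)} \left(-31\right) = \frac{-1 - - 192 \left(-96 + 133\right)}{8 \left(-96\right)} - 1 \frac{3}{-20 + 1} \left(-31\right) = \frac{1}{8} \left(- \frac{1}{96}\right) \left(-1 - \left(-192\right) 37\right) - 1 \frac{3}{-19} \left(-31\right) = \frac{1}{8} \left(- \frac{1}{96}\right) \left(-1 + 7104\right) - 1 \cdot 3 \left(- \frac{1}{19}\right) \left(-31\right) = \frac{1}{8} \left(- \frac{1}{96}\right) 7103 - 1 \left(- \frac{3}{19}\right) \left(-31\right) = - \frac{7103}{768} - \left(- \frac{3}{19}\right) \left(-31\right) = - \frac{7103}{768} - \frac{93}{19} = - \frac{206381}{14592}$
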